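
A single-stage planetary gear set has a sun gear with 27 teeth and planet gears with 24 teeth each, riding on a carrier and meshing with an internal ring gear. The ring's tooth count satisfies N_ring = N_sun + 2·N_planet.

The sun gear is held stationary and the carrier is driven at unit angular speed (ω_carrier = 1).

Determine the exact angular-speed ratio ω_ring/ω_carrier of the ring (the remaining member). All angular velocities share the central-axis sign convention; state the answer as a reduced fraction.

34/25

N_ring = 27 + 2·24 = 75
27(ω_s−ω_c) = −75(ω_r−ω_c),  ω_s=0, ω_c=1
ω_r = 1 − (27/75)(0−1) = 34/25
ω_r/ω_c = 34/25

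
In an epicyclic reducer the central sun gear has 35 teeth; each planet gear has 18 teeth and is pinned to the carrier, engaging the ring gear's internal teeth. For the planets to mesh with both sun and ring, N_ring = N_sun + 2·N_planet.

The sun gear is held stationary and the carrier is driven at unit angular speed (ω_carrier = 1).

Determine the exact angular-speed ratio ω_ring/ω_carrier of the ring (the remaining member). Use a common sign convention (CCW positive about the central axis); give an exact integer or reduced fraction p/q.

106/71

N_ring = 35 + 2·18 = 71
35(ω_s−ω_c) = −71(ω_r−ω_c),  ω_s=0, ω_c=1
ω_r = 1 − (35/71)(0−1) = 106/71
ω_r/ω_c = 106/71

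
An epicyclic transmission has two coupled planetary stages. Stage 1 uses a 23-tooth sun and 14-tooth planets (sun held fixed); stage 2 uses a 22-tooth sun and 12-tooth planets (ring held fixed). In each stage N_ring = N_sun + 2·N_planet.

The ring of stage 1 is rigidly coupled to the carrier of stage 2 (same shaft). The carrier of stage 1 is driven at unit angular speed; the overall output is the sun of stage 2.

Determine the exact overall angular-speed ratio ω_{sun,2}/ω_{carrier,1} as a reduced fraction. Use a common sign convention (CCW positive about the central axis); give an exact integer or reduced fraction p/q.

148/33

Stage 1: N_ring = 23 + 2·14 = 51
Stage 1: 23(ω_s−ω_c) = −51(ω_r−ω_c),  ω_s=0, ω_c=1
Stage 1: ω_r = 1 − (23/51)(0−1) = 74/51
  ⇒ ω_r¹/ω_c¹ = 74/51
Stage 2: N_ring = 22 + 2·12 = 46
Stage 2: 22(ω_s−ω_c) = −46(ω_r−ω_c),  ω_r=0, ω_c=1
Stage 2: ω_s = 1 − (46/22)(0−1) = 34/11
  ⇒ ω_s²/ω_c² = 34/11
Coupling ω_c² = ω_r¹ ⇒ overall = 74/51 × 34/11 = 148/33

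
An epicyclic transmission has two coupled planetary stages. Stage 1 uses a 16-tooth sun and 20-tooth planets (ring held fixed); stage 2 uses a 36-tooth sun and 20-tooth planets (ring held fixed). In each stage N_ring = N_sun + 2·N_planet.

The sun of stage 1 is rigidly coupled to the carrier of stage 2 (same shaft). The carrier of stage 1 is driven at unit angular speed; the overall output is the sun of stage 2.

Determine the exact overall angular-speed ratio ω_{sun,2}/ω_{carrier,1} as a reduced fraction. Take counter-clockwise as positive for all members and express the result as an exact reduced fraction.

Stage 1: N_ring = 16 + 2·20 = 56
Stage 1: 16(ω_s−ω_c) = −56(ω_r−ω_c),  ω_r=0, ω_c=1
Stage 1: ω_s = 1 − (56/16)(0−1) = 9/2
  ⇒ ω_s¹/ω_c¹ = 9/2
Stage 2: N_ring = 36 + 2·20 = 76
Stage 2: 36(ω_s−ω_c) = −76(ω_r−ω_c),  ω_r=0, ω_c=1
Stage 2: ω_s = 1 − (76/36)(0−1) = 28/9
  ⇒ ω_s²/ω_c² = 28/9
Coupling ω_c² = ω_s¹ ⇒ overall = 9/2 × 28/9 = 14

14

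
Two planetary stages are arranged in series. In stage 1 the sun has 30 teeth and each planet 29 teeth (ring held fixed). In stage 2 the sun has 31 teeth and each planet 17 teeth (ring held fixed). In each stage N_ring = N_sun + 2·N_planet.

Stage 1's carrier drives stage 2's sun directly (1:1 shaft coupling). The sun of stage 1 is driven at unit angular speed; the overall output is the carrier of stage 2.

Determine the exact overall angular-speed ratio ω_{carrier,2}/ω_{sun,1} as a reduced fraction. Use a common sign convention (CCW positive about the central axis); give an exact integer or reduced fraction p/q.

Stage 1: N_ring = 30 + 2·29 = 88
Stage 1: 30(ω_s−ω_c) = −88(ω_r−ω_c),  ω_r=0, ω_s=1
Stage 1: 30(1−ω_c) = −88(0−ω_c)  ⇒  118ω_c = 30  ⇒  ω_c = 15/59
  ⇒ ω_c¹/ω_s¹ = 15/59
Stage 2: N_ring = 31 + 2·17 = 65
Stage 2: 31(ω_s−ω_c) = −65(ω_r−ω_c),  ω_r=0, ω_s=1
Stage 2: 31(1−ω_c) = −65(0−ω_c)  ⇒  96ω_c = 31  ⇒  ω_c = 31/96
  ⇒ ω_c²/ω_s² = 31/96
Coupling ω_s² = ω_c¹ ⇒ overall = 15/59 × 31/96 = 155/1888

155/1888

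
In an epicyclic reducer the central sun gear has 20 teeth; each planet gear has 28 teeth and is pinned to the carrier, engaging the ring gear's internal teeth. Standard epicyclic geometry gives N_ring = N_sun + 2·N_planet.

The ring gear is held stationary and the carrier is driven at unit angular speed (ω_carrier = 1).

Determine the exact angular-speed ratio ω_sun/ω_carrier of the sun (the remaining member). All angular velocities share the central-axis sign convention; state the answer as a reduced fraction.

N_ring = 20 + 2·28 = 76
20(ω_s−ω_c) = −76(ω_r−ω_c),  ω_r=0, ω_c=1
ω_s = 1 − (76/20)(0−1) = 24/5
ω_s/ω_c = 24/5

24/5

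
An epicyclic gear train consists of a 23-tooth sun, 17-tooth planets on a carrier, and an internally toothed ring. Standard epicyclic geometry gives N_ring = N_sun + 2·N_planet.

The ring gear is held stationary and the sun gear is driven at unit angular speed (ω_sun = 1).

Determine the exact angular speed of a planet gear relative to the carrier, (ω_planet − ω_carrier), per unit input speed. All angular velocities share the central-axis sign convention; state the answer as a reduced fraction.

-1311/1360

N_ring = 23 + 2·17 = 57
23(ω_s−ω_c) = −57(ω_r−ω_c),  ω_r=0, ω_s=1
23(1−ω_c) = −57(0−ω_c)  ⇒  80ω_c = 23  ⇒  ω_c = 23/80
sun–planet: 23·(1−23/80) = −17·(ω_p−ω_c)  ⇒  ω_p−ω_c = −(23/17)·(57/80) = -1311/1360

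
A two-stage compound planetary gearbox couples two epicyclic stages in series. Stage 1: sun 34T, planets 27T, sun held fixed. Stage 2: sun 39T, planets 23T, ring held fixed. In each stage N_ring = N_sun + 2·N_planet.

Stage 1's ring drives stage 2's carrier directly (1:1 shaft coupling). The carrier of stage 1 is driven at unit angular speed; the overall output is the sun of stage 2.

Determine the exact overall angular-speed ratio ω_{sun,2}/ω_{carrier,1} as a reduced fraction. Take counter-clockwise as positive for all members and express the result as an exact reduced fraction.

1891/429

Stage 1: N_ring = 34 + 2·27 = 88
Stage 1: 34(ω_s−ω_c) = −88(ω_r−ω_c),  ω_s=0, ω_c=1
Stage 1: ω_r = 1 − (34/88)(0−1) = 61/44
  ⇒ ω_r¹/ω_c¹ = 61/44
Stage 2: N_ring = 39 + 2·23 = 85
Stage 2: 39(ω_s−ω_c) = −85(ω_r−ω_c),  ω_r=0, ω_c=1
Stage 2: ω_s = 1 − (85/39)(0−1) = 124/39
  ⇒ ω_s²/ω_c² = 124/39
Coupling ω_c² = ω_r¹ ⇒ overall = 61/44 × 124/39 = 1891/429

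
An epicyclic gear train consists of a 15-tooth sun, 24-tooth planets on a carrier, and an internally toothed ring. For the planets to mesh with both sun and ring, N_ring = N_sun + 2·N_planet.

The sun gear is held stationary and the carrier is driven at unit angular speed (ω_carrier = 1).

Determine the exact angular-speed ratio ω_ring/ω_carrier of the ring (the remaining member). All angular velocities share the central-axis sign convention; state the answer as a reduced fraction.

26/21

N_ring = 15 + 2·24 = 63
15(ω_s−ω_c) = −63(ω_r−ω_c),  ω_s=0, ω_c=1
ω_r = 1 − (15/63)(0−1) = 26/21
ω_r/ω_c = 26/21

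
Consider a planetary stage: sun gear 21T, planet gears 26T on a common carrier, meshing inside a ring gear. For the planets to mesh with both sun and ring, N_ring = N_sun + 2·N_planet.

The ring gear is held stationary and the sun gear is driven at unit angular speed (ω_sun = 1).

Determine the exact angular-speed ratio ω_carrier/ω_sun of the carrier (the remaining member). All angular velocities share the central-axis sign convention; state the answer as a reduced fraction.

N_ring = 21 + 2·26 = 73
21(ω_s−ω_c) = −73(ω_r−ω_c),  ω_r=0, ω_s=1
21(1−ω_c) = −73(0−ω_c)  ⇒  94ω_c = 21  ⇒  ω_c = 21/94
ω_c/ω_s = 21/94

21/94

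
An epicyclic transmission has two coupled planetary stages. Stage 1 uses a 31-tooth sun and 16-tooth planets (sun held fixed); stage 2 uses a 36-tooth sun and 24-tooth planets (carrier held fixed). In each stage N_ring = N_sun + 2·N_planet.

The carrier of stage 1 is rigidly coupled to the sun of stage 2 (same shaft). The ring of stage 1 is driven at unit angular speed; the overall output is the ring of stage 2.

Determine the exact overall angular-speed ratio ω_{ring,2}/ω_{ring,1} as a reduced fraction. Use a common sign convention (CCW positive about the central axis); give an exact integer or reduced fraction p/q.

-27/94

Stage 1: N_ring = 31 + 2·16 = 63
Stage 1: 31(ω_s−ω_c) = −63(ω_r−ω_c),  ω_s=0, ω_r=1
Stage 1: 31(0−ω_c) = −63(1−ω_c)  ⇒  94ω_c = 63  ⇒  ω_c = 63/94
  ⇒ ω_c¹/ω_r¹ = 63/94
Stage 2: N_ring = 36 + 2·24 = 84
Stage 2: 36(ω_s−ω_c) = −84(ω_r−ω_c),  ω_c=0, ω_s=1
Stage 2: ω_r = 0 − (36/84)(1−0) = -3/7
  ⇒ ω_r²/ω_s² = -3/7
Coupling ω_s² = ω_c¹ ⇒ overall = 63/94 × -3/7 = -27/94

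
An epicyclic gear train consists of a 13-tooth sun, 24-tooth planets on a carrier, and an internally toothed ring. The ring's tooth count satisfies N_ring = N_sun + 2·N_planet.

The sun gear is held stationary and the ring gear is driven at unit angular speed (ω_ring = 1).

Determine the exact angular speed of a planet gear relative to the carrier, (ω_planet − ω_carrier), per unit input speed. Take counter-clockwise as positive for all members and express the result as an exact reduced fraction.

N_ring = 13 + 2·24 = 61
13(ω_s−ω_c) = −61(ω_r−ω_c),  ω_s=0, ω_r=1
13(0−ω_c) = −61(1−ω_c)  ⇒  74ω_c = 61  ⇒  ω_c = 61/74
sun–planet: 13·(0−61/74) = −24·(ω_p−ω_c)  ⇒  ω_p−ω_c = −(13/24)·(-61/74) = 793/1776

793/1776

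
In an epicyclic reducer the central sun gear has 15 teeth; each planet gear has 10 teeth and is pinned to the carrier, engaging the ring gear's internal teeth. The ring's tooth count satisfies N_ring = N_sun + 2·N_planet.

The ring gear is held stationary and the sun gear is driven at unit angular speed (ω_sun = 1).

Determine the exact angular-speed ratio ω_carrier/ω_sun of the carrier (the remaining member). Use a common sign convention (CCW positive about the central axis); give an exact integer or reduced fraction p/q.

N_ring = 15 + 2·10 = 35
15(ω_s−ω_c) = −35(ω_r−ω_c),  ω_r=0, ω_s=1
15(1−ω_c) = −35(0−ω_c)  ⇒  50ω_c = 15  ⇒  ω_c = 3/10
ω_c/ω_s = 3/10

3/10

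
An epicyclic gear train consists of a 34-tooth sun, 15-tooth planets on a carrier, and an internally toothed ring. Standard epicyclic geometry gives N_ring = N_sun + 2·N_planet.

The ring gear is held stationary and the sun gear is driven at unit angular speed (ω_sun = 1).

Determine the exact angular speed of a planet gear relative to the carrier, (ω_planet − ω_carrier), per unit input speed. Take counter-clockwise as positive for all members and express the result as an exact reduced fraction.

N_ring = 34 + 2·15 = 64
34(ω_s−ω_c) = −64(ω_r−ω_c),  ω_r=0, ω_s=1
34(1−ω_c) = −64(0−ω_c)  ⇒  98ω_c = 34  ⇒  ω_c = 17/49
sun–planet: 34·(1−17/49) = −15·(ω_p−ω_c)  ⇒  ω_p−ω_c = −(34/15)·(32/49) = -1088/735

-1088/735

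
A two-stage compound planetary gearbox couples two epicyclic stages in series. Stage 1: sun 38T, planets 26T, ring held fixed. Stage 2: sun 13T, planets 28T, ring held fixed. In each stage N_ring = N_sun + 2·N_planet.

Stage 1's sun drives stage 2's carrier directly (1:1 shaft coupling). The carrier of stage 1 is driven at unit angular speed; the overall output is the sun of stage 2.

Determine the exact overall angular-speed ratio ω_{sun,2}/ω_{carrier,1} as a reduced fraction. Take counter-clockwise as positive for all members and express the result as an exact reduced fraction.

5248/247

Stage 1: N_ring = 38 + 2·26 = 90
Stage 1: 38(ω_s−ω_c) = −90(ω_r−ω_c),  ω_r=0, ω_c=1
Stage 1: ω_s = 1 − (90/38)(0−1) = 64/19
  ⇒ ω_s¹/ω_c¹ = 64/19
Stage 2: N_ring = 13 + 2·28 = 69
Stage 2: 13(ω_s−ω_c) = −69(ω_r−ω_c),  ω_r=0, ω_c=1
Stage 2: ω_s = 1 − (69/13)(0−1) = 82/13
  ⇒ ω_s²/ω_c² = 82/13
Coupling ω_c² = ω_s¹ ⇒ overall = 64/19 × 82/13 = 5248/247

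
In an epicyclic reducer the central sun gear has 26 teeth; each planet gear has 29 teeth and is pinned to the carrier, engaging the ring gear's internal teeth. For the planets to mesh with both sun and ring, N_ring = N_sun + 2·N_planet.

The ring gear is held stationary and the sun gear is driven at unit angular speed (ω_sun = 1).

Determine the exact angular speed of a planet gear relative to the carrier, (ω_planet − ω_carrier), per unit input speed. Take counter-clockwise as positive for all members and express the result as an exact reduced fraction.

N_ring = 26 + 2·29 = 84
26(ω_s−ω_c) = −84(ω_r−ω_c),  ω_r=0, ω_s=1
26(1−ω_c) = −84(0−ω_c)  ⇒  110ω_c = 26  ⇒  ω_c = 13/55
sun–planet: 26·(1−13/55) = −29·(ω_p−ω_c)  ⇒  ω_p−ω_c = −(26/29)·(42/55) = -1092/1595

-1092/1595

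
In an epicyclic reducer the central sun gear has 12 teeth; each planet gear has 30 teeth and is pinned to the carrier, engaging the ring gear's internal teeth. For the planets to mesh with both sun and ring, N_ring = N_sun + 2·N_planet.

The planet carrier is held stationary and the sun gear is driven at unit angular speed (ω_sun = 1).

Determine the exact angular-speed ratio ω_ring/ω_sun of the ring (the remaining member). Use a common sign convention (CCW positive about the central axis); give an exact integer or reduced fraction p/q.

N_ring = 12 + 2·30 = 72
12(ω_s−ω_c) = −72(ω_r−ω_c),  ω_c=0, ω_s=1
ω_r = 0 − (12/72)(1−0) = -1/6
ω_r/ω_s = -1/6

-1/6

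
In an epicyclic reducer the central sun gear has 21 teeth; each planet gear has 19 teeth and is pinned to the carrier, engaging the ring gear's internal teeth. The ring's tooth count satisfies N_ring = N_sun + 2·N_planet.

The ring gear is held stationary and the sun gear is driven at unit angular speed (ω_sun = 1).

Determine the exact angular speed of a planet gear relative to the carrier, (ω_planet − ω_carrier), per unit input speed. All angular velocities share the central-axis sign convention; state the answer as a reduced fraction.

-1239/1520

N_ring = 21 + 2·19 = 59
21(ω_s−ω_c) = −59(ω_r−ω_c),  ω_r=0, ω_s=1
21(1−ω_c) = −59(0−ω_c)  ⇒  80ω_c = 21  ⇒  ω_c = 21/80
sun–planet: 21·(1−21/80) = −19·(ω_p−ω_c)  ⇒  ω_p−ω_c = −(21/19)·(59/80) = -1239/1520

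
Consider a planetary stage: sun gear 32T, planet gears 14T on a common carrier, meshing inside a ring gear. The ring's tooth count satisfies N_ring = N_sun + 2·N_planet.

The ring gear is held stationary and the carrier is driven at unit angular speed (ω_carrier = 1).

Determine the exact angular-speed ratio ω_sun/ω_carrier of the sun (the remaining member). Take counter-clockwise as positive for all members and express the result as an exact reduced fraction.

N_ring = 32 + 2·14 = 60
32(ω_s−ω_c) = −60(ω_r−ω_c),  ω_r=0, ω_c=1
ω_s = 1 − (60/32)(0−1) = 23/8
ω_s/ω_c = 23/8

23/8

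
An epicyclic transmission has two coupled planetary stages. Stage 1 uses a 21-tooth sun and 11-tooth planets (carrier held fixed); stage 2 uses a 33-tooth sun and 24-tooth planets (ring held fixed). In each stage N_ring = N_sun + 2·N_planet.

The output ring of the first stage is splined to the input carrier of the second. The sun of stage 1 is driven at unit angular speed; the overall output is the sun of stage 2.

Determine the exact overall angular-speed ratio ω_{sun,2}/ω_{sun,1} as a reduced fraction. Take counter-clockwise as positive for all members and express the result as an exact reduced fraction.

-798/473

Stage 1: N_ring = 21 + 2·11 = 43
Stage 1: 21(ω_s−ω_c) = −43(ω_r−ω_c),  ω_c=0, ω_s=1
Stage 1: ω_r = 0 − (21/43)(1−0) = -21/43
  ⇒ ω_r¹/ω_s¹ = -21/43
Stage 2: N_ring = 33 + 2·24 = 81
Stage 2: 33(ω_s−ω_c) = −81(ω_r−ω_c),  ω_r=0, ω_c=1
Stage 2: ω_s = 1 − (81/33)(0−1) = 38/11
  ⇒ ω_s²/ω_c² = 38/11
Coupling ω_c² = ω_r¹ ⇒ overall = -21/43 × 38/11 = -798/473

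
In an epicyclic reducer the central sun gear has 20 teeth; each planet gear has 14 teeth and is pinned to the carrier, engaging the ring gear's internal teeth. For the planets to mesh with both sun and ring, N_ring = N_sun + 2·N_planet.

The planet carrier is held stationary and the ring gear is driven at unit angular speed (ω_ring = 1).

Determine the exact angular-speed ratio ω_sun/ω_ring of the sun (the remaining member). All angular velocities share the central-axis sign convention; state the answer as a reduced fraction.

N_ring = 20 + 2·14 = 48
20(ω_s−ω_c) = −48(ω_r−ω_c),  ω_c=0, ω_r=1
ω_s = 0 − (48/20)(1−0) = -12/5
ω_s/ω_r = -12/5

-12/5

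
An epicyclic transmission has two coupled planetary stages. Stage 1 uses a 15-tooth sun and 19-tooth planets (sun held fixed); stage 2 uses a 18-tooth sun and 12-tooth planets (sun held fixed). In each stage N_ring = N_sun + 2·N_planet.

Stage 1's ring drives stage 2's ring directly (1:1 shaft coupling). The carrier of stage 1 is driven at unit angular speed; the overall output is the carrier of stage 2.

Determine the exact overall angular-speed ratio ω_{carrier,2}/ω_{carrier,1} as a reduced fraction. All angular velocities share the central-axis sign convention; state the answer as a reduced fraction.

238/265

Stage 1: N_ring = 15 + 2·19 = 53
Stage 1: 15(ω_s−ω_c) = −53(ω_r−ω_c),  ω_s=0, ω_c=1
Stage 1: ω_r = 1 − (15/53)(0−1) = 68/53
  ⇒ ω_r¹/ω_c¹ = 68/53
Stage 2: N_ring = 18 + 2·12 = 42
Stage 2: 18(ω_s−ω_c) = −42(ω_r−ω_c),  ω_s=0, ω_r=1
Stage 2: 18(0−ω_c) = −42(1−ω_c)  ⇒  60ω_c = 42  ⇒  ω_c = 7/10
  ⇒ ω_c²/ω_r² = 7/10
Coupling ω_r² = ω_r¹ ⇒ overall = 68/53 × 7/10 = 238/265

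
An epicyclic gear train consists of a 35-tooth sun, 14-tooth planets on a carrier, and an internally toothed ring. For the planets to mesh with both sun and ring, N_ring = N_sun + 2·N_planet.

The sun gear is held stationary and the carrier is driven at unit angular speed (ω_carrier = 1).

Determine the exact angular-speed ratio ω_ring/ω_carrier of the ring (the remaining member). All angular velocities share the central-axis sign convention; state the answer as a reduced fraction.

N_ring = 35 + 2·14 = 63
35(ω_s−ω_c) = −63(ω_r−ω_c),  ω_s=0, ω_c=1
ω_r = 1 − (35/63)(0−1) = 14/9
ω_r/ω_c = 14/9

14/9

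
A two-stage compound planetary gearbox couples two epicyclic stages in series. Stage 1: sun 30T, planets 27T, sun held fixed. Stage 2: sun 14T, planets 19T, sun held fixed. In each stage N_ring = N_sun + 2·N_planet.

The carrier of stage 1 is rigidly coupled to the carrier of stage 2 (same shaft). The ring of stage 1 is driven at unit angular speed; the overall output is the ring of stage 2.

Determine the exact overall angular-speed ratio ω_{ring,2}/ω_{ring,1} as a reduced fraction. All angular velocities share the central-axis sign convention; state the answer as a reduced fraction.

Stage 1: N_ring = 30 + 2·27 = 84
Stage 1: 30(ω_s−ω_c) = −84(ω_r−ω_c),  ω_s=0, ω_r=1
Stage 1: 30(0−ω_c) = −84(1−ω_c)  ⇒  114ω_c = 84  ⇒  ω_c = 14/19
  ⇒ ω_c¹/ω_r¹ = 14/19
Stage 2: N_ring = 14 + 2·19 = 52
Stage 2: 14(ω_s−ω_c) = −52(ω_r−ω_c),  ω_s=0, ω_c=1
Stage 2: ω_r = 1 − (14/52)(0−1) = 33/26
  ⇒ ω_r²/ω_c² = 33/26
Coupling ω_c² = ω_c¹ ⇒ overall = 14/19 × 33/26 = 231/247

231/247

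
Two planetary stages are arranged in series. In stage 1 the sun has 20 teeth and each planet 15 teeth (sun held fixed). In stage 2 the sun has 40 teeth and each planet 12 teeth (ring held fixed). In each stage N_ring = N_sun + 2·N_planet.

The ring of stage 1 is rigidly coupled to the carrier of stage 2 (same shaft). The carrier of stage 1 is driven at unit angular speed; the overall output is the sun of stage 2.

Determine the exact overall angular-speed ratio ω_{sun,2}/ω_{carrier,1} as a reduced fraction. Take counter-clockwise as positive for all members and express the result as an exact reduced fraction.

91/25

Stage 1: N_ring = 20 + 2·15 = 50
Stage 1: 20(ω_s−ω_c) = −50(ω_r−ω_c),  ω_s=0, ω_c=1
Stage 1: ω_r = 1 − (20/50)(0−1) = 7/5
  ⇒ ω_r¹/ω_c¹ = 7/5
Stage 2: N_ring = 40 + 2·12 = 64
Stage 2: 40(ω_s−ω_c) = −64(ω_r−ω_c),  ω_r=0, ω_c=1
Stage 2: ω_s = 1 − (64/40)(0−1) = 13/5
  ⇒ ω_s²/ω_c² = 13/5
Coupling ω_c² = ω_r¹ ⇒ overall = 7/5 × 13/5 = 91/25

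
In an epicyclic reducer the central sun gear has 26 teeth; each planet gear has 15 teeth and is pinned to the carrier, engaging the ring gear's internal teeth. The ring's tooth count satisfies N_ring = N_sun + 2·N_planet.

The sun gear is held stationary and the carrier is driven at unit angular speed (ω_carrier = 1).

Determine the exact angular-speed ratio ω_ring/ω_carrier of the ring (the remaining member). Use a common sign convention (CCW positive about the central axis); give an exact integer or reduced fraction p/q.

41/28

N_ring = 26 + 2·15 = 56
26(ω_s−ω_c) = −56(ω_r−ω_c),  ω_s=0, ω_c=1
ω_r = 1 − (26/56)(0−1) = 41/28
ω_r/ω_c = 41/28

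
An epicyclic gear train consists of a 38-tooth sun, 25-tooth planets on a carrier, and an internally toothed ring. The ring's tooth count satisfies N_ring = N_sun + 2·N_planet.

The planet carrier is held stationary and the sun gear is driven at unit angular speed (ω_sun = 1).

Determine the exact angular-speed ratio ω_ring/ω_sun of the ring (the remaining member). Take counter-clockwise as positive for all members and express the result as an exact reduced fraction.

N_ring = 38 + 2·25 = 88
38(ω_s−ω_c) = −88(ω_r−ω_c),  ω_c=0, ω_s=1
ω_r = 0 − (38/88)(1−0) = -19/44
ω_r/ω_s = -19/44

-19/44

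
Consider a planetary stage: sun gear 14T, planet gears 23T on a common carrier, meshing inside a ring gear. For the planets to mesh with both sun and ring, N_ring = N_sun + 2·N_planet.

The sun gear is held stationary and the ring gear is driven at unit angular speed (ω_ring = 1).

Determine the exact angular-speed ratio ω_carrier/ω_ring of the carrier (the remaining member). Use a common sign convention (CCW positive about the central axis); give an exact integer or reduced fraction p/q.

N_ring = 14 + 2·23 = 60
14(ω_s−ω_c) = −60(ω_r−ω_c),  ω_s=0, ω_r=1
14(0−ω_c) = −60(1−ω_c)  ⇒  74ω_c = 60  ⇒  ω_c = 30/37
ω_c/ω_r = 30/37

30/37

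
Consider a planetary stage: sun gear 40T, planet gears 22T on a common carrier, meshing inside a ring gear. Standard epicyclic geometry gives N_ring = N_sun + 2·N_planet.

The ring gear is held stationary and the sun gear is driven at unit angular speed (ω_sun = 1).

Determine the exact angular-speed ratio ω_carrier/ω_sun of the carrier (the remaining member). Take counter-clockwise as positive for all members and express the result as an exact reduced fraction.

N_ring = 40 + 2·22 = 84
40(ω_s−ω_c) = −84(ω_r−ω_c),  ω_r=0, ω_s=1
40(1−ω_c) = −84(0−ω_c)  ⇒  124ω_c = 40  ⇒  ω_c = 10/31
ω_c/ω_s = 10/31

10/31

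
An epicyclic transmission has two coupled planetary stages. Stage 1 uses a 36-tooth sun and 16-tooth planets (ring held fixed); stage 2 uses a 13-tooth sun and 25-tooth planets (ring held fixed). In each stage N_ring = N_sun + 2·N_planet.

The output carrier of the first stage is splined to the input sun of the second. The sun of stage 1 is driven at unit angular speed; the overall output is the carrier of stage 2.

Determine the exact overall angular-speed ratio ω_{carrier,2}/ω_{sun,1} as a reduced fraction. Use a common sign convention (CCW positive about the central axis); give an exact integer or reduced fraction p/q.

Stage 1: N_ring = 36 + 2·16 = 68
Stage 1: 36(ω_s−ω_c) = −68(ω_r−ω_c),  ω_r=0, ω_s=1
Stage 1: 36(1−ω_c) = −68(0−ω_c)  ⇒  104ω_c = 36  ⇒  ω_c = 9/26
  ⇒ ω_c¹/ω_s¹ = 9/26
Stage 2: N_ring = 13 + 2·25 = 63
Stage 2: 13(ω_s−ω_c) = −63(ω_r−ω_c),  ω_r=0, ω_s=1
Stage 2: 13(1−ω_c) = −63(0−ω_c)  ⇒  76ω_c = 13  ⇒  ω_c = 13/76
  ⇒ ω_c²/ω_s² = 13/76
Coupling ω_s² = ω_c¹ ⇒ overall = 9/26 × 13/76 = 9/152

9/152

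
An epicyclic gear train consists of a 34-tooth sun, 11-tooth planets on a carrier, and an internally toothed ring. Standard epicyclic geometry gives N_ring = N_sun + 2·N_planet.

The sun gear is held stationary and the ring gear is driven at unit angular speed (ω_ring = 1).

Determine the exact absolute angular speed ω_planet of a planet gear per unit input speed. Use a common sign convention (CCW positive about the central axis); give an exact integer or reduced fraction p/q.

28/11

N_ring = 34 + 2·11 = 56
34(ω_s−ω_c) = −56(ω_r−ω_c),  ω_s=0, ω_r=1
34(0−ω_c) = −56(1−ω_c)  ⇒  90ω_c = 56  ⇒  ω_c = 28/45
sun–planet: 34·(0−28/45) = −11·(ω_p−ω_c)  ⇒  ω_p−ω_c = −(34/11)·(-28/45) = 952/495
ω_p = 28/45 + 952/495 = 28/11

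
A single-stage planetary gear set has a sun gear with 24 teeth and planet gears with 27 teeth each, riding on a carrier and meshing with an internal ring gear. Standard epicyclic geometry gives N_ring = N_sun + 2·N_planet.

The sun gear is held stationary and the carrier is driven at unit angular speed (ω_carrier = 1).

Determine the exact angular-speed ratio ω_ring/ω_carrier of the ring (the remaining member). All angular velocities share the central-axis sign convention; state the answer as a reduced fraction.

N_ring = 24 + 2·27 = 78
24(ω_s−ω_c) = −78(ω_r−ω_c),  ω_s=0, ω_c=1
ω_r = 1 − (24/78)(0−1) = 17/13
ω_r/ω_c = 17/13

17/13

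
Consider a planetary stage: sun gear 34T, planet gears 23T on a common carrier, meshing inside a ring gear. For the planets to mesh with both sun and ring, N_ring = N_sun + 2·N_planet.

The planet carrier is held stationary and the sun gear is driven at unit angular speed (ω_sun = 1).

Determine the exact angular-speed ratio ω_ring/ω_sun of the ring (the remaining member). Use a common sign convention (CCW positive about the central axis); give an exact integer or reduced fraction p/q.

-17/40

N_ring = 34 + 2·23 = 80
34(ω_s−ω_c) = −80(ω_r−ω_c),  ω_c=0, ω_s=1
ω_r = 0 − (34/80)(1−0) = -17/40
ω_r/ω_s = -17/40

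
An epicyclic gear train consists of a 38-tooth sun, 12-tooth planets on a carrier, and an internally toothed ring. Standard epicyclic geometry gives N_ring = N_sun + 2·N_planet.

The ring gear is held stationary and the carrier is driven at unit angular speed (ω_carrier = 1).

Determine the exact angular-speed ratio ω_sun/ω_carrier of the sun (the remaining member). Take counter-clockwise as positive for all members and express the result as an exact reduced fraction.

50/19

N_ring = 38 + 2·12 = 62
38(ω_s−ω_c) = −62(ω_r−ω_c),  ω_r=0, ω_c=1
ω_s = 1 − (62/38)(0−1) = 50/19
ω_s/ω_c = 50/19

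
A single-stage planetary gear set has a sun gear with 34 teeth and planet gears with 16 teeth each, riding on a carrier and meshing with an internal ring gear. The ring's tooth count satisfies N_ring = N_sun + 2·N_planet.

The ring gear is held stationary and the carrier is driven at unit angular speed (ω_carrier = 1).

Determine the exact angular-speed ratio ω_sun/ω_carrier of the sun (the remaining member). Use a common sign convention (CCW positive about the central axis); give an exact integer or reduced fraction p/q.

50/17

N_ring = 34 + 2·16 = 66
34(ω_s−ω_c) = −66(ω_r−ω_c),  ω_r=0, ω_c=1
ω_s = 1 − (66/34)(0−1) = 50/17
ω_s/ω_c = 50/17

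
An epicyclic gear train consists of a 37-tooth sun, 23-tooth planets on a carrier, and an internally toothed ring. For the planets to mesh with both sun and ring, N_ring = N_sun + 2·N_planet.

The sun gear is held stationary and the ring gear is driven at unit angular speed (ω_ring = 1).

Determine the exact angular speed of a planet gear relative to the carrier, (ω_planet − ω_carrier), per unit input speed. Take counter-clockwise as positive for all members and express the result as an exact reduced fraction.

N_ring = 37 + 2·23 = 83
37(ω_s−ω_c) = −83(ω_r−ω_c),  ω_s=0, ω_r=1
37(0−ω_c) = −83(1−ω_c)  ⇒  120ω_c = 83  ⇒  ω_c = 83/120
sun–planet: 37·(0−83/120) = −23·(ω_p−ω_c)  ⇒  ω_p−ω_c = −(37/23)·(-83/120) = 3071/2760

3071/2760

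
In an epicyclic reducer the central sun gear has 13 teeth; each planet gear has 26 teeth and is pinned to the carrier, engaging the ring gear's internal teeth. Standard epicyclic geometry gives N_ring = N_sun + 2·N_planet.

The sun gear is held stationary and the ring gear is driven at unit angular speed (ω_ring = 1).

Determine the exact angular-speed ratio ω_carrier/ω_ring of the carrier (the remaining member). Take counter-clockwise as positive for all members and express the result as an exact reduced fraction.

N_ring = 13 + 2·26 = 65
13(ω_s−ω_c) = −65(ω_r−ω_c),  ω_s=0, ω_r=1
13(0−ω_c) = −65(1−ω_c)  ⇒  78ω_c = 65  ⇒  ω_c = 5/6
ω_c/ω_r = 5/6

5/6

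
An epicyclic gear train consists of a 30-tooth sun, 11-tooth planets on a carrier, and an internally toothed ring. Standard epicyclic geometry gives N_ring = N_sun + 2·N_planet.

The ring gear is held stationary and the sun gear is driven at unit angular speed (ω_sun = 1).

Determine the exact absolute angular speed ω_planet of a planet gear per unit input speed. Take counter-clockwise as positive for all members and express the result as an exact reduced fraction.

N_ring = 30 + 2·11 = 52
30(ω_s−ω_c) = −52(ω_r−ω_c),  ω_r=0, ω_s=1
30(1−ω_c) = −52(0−ω_c)  ⇒  82ω_c = 30  ⇒  ω_c = 15/41
sun–planet: 30·(1−15/41) = −11·(ω_p−ω_c)  ⇒  ω_p−ω_c = −(30/11)·(26/41) = -780/451
ω_p = 15/41 − 780/451 = -15/11

-15/11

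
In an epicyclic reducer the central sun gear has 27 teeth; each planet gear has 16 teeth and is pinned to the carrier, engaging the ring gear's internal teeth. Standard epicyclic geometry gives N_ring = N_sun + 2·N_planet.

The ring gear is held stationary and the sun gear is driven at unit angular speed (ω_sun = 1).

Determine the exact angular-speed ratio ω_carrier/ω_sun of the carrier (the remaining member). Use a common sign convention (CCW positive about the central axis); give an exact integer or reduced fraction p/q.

N_ring = 27 + 2·16 = 59
27(ω_s−ω_c) = −59(ω_r−ω_c),  ω_r=0, ω_s=1
27(1−ω_c) = −59(0−ω_c)  ⇒  86ω_c = 27  ⇒  ω_c = 27/86
ω_c/ω_s = 27/86

27/86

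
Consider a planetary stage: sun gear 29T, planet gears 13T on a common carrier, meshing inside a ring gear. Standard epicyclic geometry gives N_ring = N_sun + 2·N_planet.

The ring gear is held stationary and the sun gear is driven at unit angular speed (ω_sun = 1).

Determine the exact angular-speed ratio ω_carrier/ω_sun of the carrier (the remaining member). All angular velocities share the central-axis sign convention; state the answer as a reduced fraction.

29/84

N_ring = 29 + 2·13 = 55
29(ω_s−ω_c) = −55(ω_r−ω_c),  ω_r=0, ω_s=1
29(1−ω_c) = −55(0−ω_c)  ⇒  84ω_c = 29  ⇒  ω_c = 29/84
ω_c/ω_s = 29/84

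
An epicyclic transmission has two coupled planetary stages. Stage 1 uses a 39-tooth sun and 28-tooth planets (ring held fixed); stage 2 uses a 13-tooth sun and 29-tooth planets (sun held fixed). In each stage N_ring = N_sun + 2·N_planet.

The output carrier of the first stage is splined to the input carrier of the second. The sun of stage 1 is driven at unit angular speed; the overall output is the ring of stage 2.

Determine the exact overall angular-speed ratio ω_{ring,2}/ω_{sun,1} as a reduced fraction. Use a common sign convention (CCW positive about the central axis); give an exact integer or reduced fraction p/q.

1638/4757

Stage 1: N_ring = 39 + 2·28 = 95
Stage 1: 39(ω_s−ω_c) = −95(ω_r−ω_c),  ω_r=0, ω_s=1
Stage 1: 39(1−ω_c) = −95(0−ω_c)  ⇒  134ω_c = 39  ⇒  ω_c = 39/134
  ⇒ ω_c¹/ω_s¹ = 39/134
Stage 2: N_ring = 13 + 2·29 = 71
Stage 2: 13(ω_s−ω_c) = −71(ω_r−ω_c),  ω_s=0, ω_c=1
Stage 2: ω_r = 1 − (13/71)(0−1) = 84/71
  ⇒ ω_r²/ω_c² = 84/71
Coupling ω_c² = ω_c¹ ⇒ overall = 39/134 × 84/71 = 1638/4757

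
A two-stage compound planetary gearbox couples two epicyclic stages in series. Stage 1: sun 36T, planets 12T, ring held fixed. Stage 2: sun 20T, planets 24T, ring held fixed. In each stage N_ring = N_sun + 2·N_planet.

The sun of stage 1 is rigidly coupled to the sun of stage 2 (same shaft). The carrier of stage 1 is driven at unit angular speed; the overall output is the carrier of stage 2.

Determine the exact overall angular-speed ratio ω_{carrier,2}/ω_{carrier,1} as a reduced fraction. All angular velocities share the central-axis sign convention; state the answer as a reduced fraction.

Stage 1: N_ring = 36 + 2·12 = 60
Stage 1: 36(ω_s−ω_c) = −60(ω_r−ω_c),  ω_r=0, ω_c=1
Stage 1: ω_s = 1 − (60/36)(0−1) = 8/3
  ⇒ ω_s¹/ω_c¹ = 8/3
Stage 2: N_ring = 20 + 2·24 = 68
Stage 2: 20(ω_s−ω_c) = −68(ω_r−ω_c),  ω_r=0, ω_s=1
Stage 2: 20(1−ω_c) = −68(0−ω_c)  ⇒  88ω_c = 20  ⇒  ω_c = 5/22
  ⇒ ω_c²/ω_s² = 5/22
Coupling ω_s² = ω_s¹ ⇒ overall = 8/3 × 5/22 = 20/33

20/33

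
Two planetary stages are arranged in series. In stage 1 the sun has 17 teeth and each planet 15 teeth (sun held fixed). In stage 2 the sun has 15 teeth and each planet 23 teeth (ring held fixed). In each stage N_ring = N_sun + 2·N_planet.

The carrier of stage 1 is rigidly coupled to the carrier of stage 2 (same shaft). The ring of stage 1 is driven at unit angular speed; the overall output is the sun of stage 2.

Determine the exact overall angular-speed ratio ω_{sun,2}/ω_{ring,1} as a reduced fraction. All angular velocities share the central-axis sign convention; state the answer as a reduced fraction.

893/240

Stage 1: N_ring = 17 + 2·15 = 47
Stage 1: 17(ω_s−ω_c) = −47(ω_r−ω_c),  ω_s=0, ω_r=1
Stage 1: 17(0−ω_c) = −47(1−ω_c)  ⇒  64ω_c = 47  ⇒  ω_c = 47/64
  ⇒ ω_c¹/ω_r¹ = 47/64
Stage 2: N_ring = 15 + 2·23 = 61
Stage 2: 15(ω_s−ω_c) = −61(ω_r−ω_c),  ω_r=0, ω_c=1
Stage 2: ω_s = 1 − (61/15)(0−1) = 76/15
  ⇒ ω_s²/ω_c² = 76/15
Coupling ω_c² = ω_c¹ ⇒ overall = 47/64 × 76/15 = 893/240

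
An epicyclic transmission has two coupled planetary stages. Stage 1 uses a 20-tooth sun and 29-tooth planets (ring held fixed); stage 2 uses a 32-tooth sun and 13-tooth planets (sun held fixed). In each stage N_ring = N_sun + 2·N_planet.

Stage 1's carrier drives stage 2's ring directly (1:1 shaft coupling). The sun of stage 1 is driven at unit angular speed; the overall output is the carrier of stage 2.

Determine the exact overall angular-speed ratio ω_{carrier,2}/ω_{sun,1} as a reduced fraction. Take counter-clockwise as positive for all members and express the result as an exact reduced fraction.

Stage 1: N_ring = 20 + 2·29 = 78
Stage 1: 20(ω_s−ω_c) = −78(ω_r−ω_c),  ω_r=0, ω_s=1
Stage 1: 20(1−ω_c) = −78(0−ω_c)  ⇒  98ω_c = 20  ⇒  ω_c = 10/49
  ⇒ ω_c¹/ω_s¹ = 10/49
Stage 2: N_ring = 32 + 2·13 = 58
Stage 2: 32(ω_s−ω_c) = −58(ω_r−ω_c),  ω_s=0, ω_r=1
Stage 2: 32(0−ω_c) = −58(1−ω_c)  ⇒  90ω_c = 58  ⇒  ω_c = 29/45
  ⇒ ω_c²/ω_r² = 29/45
Coupling ω_r² = ω_c¹ ⇒ overall = 10/49 × 29/45 = 58/441

58/441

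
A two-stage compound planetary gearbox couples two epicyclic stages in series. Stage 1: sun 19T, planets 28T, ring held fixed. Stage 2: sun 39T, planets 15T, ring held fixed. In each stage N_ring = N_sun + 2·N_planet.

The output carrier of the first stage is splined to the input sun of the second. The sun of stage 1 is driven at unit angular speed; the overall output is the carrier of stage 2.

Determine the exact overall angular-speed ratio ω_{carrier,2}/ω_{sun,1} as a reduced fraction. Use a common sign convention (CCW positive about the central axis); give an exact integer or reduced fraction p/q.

247/3384

Stage 1: N_ring = 19 + 2·28 = 75
Stage 1: 19(ω_s−ω_c) = −75(ω_r−ω_c),  ω_r=0, ω_s=1
Stage 1: 19(1−ω_c) = −75(0−ω_c)  ⇒  94ω_c = 19  ⇒  ω_c = 19/94
  ⇒ ω_c¹/ω_s¹ = 19/94
Stage 2: N_ring = 39 + 2·15 = 69
Stage 2: 39(ω_s−ω_c) = −69(ω_r−ω_c),  ω_r=0, ω_s=1
Stage 2: 39(1−ω_c) = −69(0−ω_c)  ⇒  108ω_c = 39  ⇒  ω_c = 13/36
  ⇒ ω_c²/ω_s² = 13/36
Coupling ω_s² = ω_c¹ ⇒ overall = 19/94 × 13/36 = 247/3384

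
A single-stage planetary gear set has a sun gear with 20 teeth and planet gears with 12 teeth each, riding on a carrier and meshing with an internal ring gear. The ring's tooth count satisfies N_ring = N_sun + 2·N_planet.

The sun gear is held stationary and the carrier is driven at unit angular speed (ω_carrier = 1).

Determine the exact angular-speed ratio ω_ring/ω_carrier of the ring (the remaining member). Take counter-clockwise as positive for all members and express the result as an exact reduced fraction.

16/11

N_ring = 20 + 2·12 = 44
20(ω_s−ω_c) = −44(ω_r−ω_c),  ω_s=0, ω_c=1
ω_r = 1 − (20/44)(0−1) = 16/11
ω_r/ω_c = 16/11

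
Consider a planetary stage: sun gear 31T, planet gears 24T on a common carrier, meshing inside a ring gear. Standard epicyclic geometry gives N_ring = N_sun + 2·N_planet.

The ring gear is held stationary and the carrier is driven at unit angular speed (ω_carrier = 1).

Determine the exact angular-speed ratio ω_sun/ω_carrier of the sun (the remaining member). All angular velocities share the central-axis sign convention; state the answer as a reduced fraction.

N_ring = 31 + 2·24 = 79
31(ω_s−ω_c) = −79(ω_r−ω_c),  ω_r=0, ω_c=1
ω_s = 1 − (79/31)(0−1) = 110/31
ω_s/ω_c = 110/31

110/31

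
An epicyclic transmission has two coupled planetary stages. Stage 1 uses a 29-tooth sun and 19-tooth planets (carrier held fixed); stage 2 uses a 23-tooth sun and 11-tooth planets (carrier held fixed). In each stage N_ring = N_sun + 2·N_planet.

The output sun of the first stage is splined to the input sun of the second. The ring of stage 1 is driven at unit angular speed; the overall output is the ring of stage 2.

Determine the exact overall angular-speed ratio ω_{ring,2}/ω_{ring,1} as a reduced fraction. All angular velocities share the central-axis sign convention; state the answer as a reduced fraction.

1541/1305

Stage 1: N_ring = 29 + 2·19 = 67
Stage 1: 29(ω_s−ω_c) = −67(ω_r−ω_c),  ω_c=0, ω_r=1
Stage 1: ω_s = 0 − (67/29)(1−0) = -67/29
  ⇒ ω_s¹/ω_r¹ = -67/29
Stage 2: N_ring = 23 + 2·11 = 45
Stage 2: 23(ω_s−ω_c) = −45(ω_r−ω_c),  ω_c=0, ω_s=1
Stage 2: ω_r = 0 − (23/45)(1−0) = -23/45
  ⇒ ω_r²/ω_s² = -23/45
Coupling ω_s² = ω_s¹ ⇒ overall = -67/29 × -23/45 = 1541/1305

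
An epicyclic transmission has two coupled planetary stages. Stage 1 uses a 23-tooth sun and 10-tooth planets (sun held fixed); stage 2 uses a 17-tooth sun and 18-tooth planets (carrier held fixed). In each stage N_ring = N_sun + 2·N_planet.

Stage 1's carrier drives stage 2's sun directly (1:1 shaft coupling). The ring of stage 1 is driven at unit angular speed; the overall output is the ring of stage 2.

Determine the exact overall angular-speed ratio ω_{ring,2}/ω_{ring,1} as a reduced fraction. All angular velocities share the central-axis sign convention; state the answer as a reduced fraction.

-731/3498

Stage 1: N_ring = 23 + 2·10 = 43
Stage 1: 23(ω_s−ω_c) = −43(ω_r−ω_c),  ω_s=0, ω_r=1
Stage 1: 23(0−ω_c) = −43(1−ω_c)  ⇒  66ω_c = 43  ⇒  ω_c = 43/66
  ⇒ ω_c¹/ω_r¹ = 43/66
Stage 2: N_ring = 17 + 2·18 = 53
Stage 2: 17(ω_s−ω_c) = −53(ω_r−ω_c),  ω_c=0, ω_s=1
Stage 2: ω_r = 0 − (17/53)(1−0) = -17/53
  ⇒ ω_r²/ω_s² = -17/53
Coupling ω_s² = ω_c¹ ⇒ overall = 43/66 × -17/53 = -731/3498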